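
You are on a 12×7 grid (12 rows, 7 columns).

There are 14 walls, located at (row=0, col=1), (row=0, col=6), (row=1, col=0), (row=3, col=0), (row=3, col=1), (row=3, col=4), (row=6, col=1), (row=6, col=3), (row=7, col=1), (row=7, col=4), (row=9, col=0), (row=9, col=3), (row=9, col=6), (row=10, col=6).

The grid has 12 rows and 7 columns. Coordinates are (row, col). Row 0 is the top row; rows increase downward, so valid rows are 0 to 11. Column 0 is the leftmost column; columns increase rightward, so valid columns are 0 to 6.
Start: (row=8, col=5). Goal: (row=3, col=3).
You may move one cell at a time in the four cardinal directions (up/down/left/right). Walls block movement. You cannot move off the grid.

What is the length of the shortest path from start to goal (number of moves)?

BFS from (row=8, col=5) until reaching (row=3, col=3):
  Distance 0: (row=8, col=5)
  Distance 1: (row=7, col=5), (row=8, col=4), (row=8, col=6), (row=9, col=5)
  Distance 2: (row=6, col=5), (row=7, col=6), (row=8, col=3), (row=9, col=4), (row=10, col=5)
  Distance 3: (row=5, col=5), (row=6, col=4), (row=6, col=6), (row=7, col=3), (row=8, col=2), (row=10, col=4), (row=11, col=5)
  Distance 4: (row=4, col=5), (row=5, col=4), (row=5, col=6), (row=7, col=2), (row=8, col=1), (row=9, col=2), (row=10, col=3), (row=11, col=4), (row=11, col=6)
  Distance 5: (row=3, col=5), (row=4, col=4), (row=4, col=6), (row=5, col=3), (row=6, col=2), (row=8, col=0), (row=9, col=1), (row=10, col=2), (row=11, col=3)
  Distance 6: (row=2, col=5), (row=3, col=6), (row=4, col=3), (row=5, col=2), (row=7, col=0), (row=10, col=1), (row=11, col=2)
  Distance 7: (row=1, col=5), (row=2, col=4), (row=2, col=6), (row=3, col=3), (row=4, col=2), (row=5, col=1), (row=6, col=0), (row=10, col=0), (row=11, col=1)  <- goal reached here
One shortest path (7 moves): (row=8, col=5) -> (row=7, col=5) -> (row=6, col=5) -> (row=6, col=4) -> (row=5, col=4) -> (row=5, col=3) -> (row=4, col=3) -> (row=3, col=3)

Answer: Shortest path length: 7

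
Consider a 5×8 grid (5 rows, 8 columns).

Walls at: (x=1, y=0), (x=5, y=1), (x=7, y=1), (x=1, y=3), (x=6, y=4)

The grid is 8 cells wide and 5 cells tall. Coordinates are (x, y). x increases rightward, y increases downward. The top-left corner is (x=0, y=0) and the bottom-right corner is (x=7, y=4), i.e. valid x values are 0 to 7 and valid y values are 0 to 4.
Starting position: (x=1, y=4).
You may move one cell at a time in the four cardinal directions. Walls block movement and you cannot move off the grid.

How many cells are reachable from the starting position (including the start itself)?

BFS flood-fill from (x=1, y=4):
  Distance 0: (x=1, y=4)
  Distance 1: (x=0, y=4), (x=2, y=4)
  Distance 2: (x=0, y=3), (x=2, y=3), (x=3, y=4)
  Distance 3: (x=0, y=2), (x=2, y=2), (x=3, y=3), (x=4, y=4)
  Distance 4: (x=0, y=1), (x=2, y=1), (x=1, y=2), (x=3, y=2), (x=4, y=3), (x=5, y=4)
  Distance 5: (x=0, y=0), (x=2, y=0), (x=1, y=1), (x=3, y=1), (x=4, y=2), (x=5, y=3)
  Distance 6: (x=3, y=0), (x=4, y=1), (x=5, y=2), (x=6, y=3)
  Distance 7: (x=4, y=0), (x=6, y=2), (x=7, y=3)
  Distance 8: (x=5, y=0), (x=6, y=1), (x=7, y=2), (x=7, y=4)
  Distance 9: (x=6, y=0)
  Distance 10: (x=7, y=0)
Total reachable: 35 (grid has 35 open cells total)

Answer: Reachable cells: 35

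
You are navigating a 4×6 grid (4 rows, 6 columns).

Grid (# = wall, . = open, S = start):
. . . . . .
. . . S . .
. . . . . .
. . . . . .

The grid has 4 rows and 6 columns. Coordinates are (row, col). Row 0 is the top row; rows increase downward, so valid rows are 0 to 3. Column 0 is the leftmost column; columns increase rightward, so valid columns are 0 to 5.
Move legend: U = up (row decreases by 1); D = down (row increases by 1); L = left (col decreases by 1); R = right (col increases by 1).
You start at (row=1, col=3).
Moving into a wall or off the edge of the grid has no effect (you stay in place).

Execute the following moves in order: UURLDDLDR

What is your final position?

Start: (row=1, col=3)
  U (up): (row=1, col=3) -> (row=0, col=3)
  U (up): blocked, stay at (row=0, col=3)
  R (right): (row=0, col=3) -> (row=0, col=4)
  L (left): (row=0, col=4) -> (row=0, col=3)
  D (down): (row=0, col=3) -> (row=1, col=3)
  D (down): (row=1, col=3) -> (row=2, col=3)
  L (left): (row=2, col=3) -> (row=2, col=2)
  D (down): (row=2, col=2) -> (row=3, col=2)
  R (right): (row=3, col=2) -> (row=3, col=3)
Final: (row=3, col=3)

Answer: Final position: (row=3, col=3)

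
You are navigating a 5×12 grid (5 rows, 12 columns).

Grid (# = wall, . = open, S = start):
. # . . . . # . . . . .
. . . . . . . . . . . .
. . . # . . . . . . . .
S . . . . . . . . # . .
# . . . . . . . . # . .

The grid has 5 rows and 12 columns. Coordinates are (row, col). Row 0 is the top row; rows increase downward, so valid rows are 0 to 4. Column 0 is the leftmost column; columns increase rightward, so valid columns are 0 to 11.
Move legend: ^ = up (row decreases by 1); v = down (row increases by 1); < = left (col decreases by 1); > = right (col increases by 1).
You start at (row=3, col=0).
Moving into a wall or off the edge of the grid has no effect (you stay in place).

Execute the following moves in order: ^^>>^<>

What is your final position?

Answer: Final position: (row=0, col=3)

Derivation:
Start: (row=3, col=0)
  ^ (up): (row=3, col=0) -> (row=2, col=0)
  ^ (up): (row=2, col=0) -> (row=1, col=0)
  > (right): (row=1, col=0) -> (row=1, col=1)
  > (right): (row=1, col=1) -> (row=1, col=2)
  ^ (up): (row=1, col=2) -> (row=0, col=2)
  < (left): blocked, stay at (row=0, col=2)
  > (right): (row=0, col=2) -> (row=0, col=3)
Final: (row=0, col=3)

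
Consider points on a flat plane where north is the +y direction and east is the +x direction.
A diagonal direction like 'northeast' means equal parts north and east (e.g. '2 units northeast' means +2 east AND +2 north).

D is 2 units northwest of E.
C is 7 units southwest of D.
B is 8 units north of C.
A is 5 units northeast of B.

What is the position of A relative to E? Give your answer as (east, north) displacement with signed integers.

Place E at the origin (east=0, north=0).
  D is 2 units northwest of E: delta (east=-2, north=+2); D at (east=-2, north=2).
  C is 7 units southwest of D: delta (east=-7, north=-7); C at (east=-9, north=-5).
  B is 8 units north of C: delta (east=+0, north=+8); B at (east=-9, north=3).
  A is 5 units northeast of B: delta (east=+5, north=+5); A at (east=-4, north=8).
Therefore A relative to E: (east=-4, north=8).

Answer: A is at (east=-4, north=8) relative to E.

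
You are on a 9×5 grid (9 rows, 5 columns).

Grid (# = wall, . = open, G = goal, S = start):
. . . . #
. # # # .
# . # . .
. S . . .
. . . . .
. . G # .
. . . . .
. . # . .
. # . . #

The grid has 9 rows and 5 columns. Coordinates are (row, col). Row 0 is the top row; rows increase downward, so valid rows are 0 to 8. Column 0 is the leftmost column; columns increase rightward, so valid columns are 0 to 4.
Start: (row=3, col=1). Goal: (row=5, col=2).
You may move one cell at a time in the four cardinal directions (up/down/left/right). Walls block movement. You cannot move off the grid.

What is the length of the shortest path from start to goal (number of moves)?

BFS from (row=3, col=1) until reaching (row=5, col=2):
  Distance 0: (row=3, col=1)
  Distance 1: (row=2, col=1), (row=3, col=0), (row=3, col=2), (row=4, col=1)
  Distance 2: (row=3, col=3), (row=4, col=0), (row=4, col=2), (row=5, col=1)
  Distance 3: (row=2, col=3), (row=3, col=4), (row=4, col=3), (row=5, col=0), (row=5, col=2), (row=6, col=1)  <- goal reached here
One shortest path (3 moves): (row=3, col=1) -> (row=3, col=2) -> (row=4, col=2) -> (row=5, col=2)

Answer: Shortest path length: 3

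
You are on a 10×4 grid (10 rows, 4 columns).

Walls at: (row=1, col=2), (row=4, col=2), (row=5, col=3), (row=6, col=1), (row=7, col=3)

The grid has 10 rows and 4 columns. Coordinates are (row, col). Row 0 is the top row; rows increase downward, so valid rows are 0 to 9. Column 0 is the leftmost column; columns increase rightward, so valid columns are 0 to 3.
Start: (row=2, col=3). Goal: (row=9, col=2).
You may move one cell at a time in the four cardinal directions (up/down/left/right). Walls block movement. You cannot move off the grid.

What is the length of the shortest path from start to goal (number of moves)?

BFS from (row=2, col=3) until reaching (row=9, col=2):
  Distance 0: (row=2, col=3)
  Distance 1: (row=1, col=3), (row=2, col=2), (row=3, col=3)
  Distance 2: (row=0, col=3), (row=2, col=1), (row=3, col=2), (row=4, col=3)
  Distance 3: (row=0, col=2), (row=1, col=1), (row=2, col=0), (row=3, col=1)
  Distance 4: (row=0, col=1), (row=1, col=0), (row=3, col=0), (row=4, col=1)
  Distance 5: (row=0, col=0), (row=4, col=0), (row=5, col=1)
  Distance 6: (row=5, col=0), (row=5, col=2)
  Distance 7: (row=6, col=0), (row=6, col=2)
  Distance 8: (row=6, col=3), (row=7, col=0), (row=7, col=2)
  Distance 9: (row=7, col=1), (row=8, col=0), (row=8, col=2)
  Distance 10: (row=8, col=1), (row=8, col=3), (row=9, col=0), (row=9, col=2)  <- goal reached here
One shortest path (10 moves): (row=2, col=3) -> (row=2, col=2) -> (row=2, col=1) -> (row=3, col=1) -> (row=4, col=1) -> (row=5, col=1) -> (row=5, col=2) -> (row=6, col=2) -> (row=7, col=2) -> (row=8, col=2) -> (row=9, col=2)

Answer: Shortest path length: 10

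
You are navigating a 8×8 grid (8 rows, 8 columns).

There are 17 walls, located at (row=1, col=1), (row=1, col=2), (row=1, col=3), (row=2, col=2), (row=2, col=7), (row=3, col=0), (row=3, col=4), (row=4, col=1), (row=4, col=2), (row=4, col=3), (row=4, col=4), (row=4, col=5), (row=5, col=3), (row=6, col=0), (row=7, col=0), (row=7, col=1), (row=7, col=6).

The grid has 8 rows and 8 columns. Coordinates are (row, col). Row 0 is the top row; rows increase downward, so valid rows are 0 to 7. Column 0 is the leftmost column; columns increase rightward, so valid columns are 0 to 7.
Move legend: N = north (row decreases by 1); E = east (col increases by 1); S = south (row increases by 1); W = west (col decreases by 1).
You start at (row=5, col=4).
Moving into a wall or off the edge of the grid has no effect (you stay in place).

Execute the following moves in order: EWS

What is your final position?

Start: (row=5, col=4)
  E (east): (row=5, col=4) -> (row=5, col=5)
  W (west): (row=5, col=5) -> (row=5, col=4)
  S (south): (row=5, col=4) -> (row=6, col=4)
Final: (row=6, col=4)

Answer: Final position: (row=6, col=4)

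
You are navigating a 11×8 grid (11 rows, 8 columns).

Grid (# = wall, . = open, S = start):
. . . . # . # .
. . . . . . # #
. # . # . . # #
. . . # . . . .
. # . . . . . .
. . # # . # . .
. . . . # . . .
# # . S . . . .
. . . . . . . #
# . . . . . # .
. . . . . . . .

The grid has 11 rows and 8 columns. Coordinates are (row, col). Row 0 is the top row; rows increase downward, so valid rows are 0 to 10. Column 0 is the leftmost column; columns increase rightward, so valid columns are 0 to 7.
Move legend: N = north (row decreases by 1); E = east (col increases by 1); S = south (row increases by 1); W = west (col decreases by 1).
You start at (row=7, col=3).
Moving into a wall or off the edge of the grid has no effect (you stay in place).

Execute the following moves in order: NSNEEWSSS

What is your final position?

Start: (row=7, col=3)
  N (north): (row=7, col=3) -> (row=6, col=3)
  S (south): (row=6, col=3) -> (row=7, col=3)
  N (north): (row=7, col=3) -> (row=6, col=3)
  E (east): blocked, stay at (row=6, col=3)
  E (east): blocked, stay at (row=6, col=3)
  W (west): (row=6, col=3) -> (row=6, col=2)
  S (south): (row=6, col=2) -> (row=7, col=2)
  S (south): (row=7, col=2) -> (row=8, col=2)
  S (south): (row=8, col=2) -> (row=9, col=2)
Final: (row=9, col=2)

Answer: Final position: (row=9, col=2)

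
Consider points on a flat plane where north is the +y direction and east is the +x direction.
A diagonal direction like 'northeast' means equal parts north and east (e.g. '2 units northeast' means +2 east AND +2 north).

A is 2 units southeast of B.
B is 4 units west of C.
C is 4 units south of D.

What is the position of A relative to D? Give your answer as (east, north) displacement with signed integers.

Answer: A is at (east=-2, north=-6) relative to D.

Derivation:
Place D at the origin (east=0, north=0).
  C is 4 units south of D: delta (east=+0, north=-4); C at (east=0, north=-4).
  B is 4 units west of C: delta (east=-4, north=+0); B at (east=-4, north=-4).
  A is 2 units southeast of B: delta (east=+2, north=-2); A at (east=-2, north=-6).
Therefore A relative to D: (east=-2, north=-6).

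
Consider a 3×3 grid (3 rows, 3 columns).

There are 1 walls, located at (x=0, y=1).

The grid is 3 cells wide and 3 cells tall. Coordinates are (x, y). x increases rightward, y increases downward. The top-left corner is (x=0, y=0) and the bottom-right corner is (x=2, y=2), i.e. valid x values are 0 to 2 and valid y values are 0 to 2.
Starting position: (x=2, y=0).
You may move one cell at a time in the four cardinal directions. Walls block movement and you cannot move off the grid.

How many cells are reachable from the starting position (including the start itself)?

BFS flood-fill from (x=2, y=0):
  Distance 0: (x=2, y=0)
  Distance 1: (x=1, y=0), (x=2, y=1)
  Distance 2: (x=0, y=0), (x=1, y=1), (x=2, y=2)
  Distance 3: (x=1, y=2)
  Distance 4: (x=0, y=2)
Total reachable: 8 (grid has 8 open cells total)

Answer: Reachable cells: 8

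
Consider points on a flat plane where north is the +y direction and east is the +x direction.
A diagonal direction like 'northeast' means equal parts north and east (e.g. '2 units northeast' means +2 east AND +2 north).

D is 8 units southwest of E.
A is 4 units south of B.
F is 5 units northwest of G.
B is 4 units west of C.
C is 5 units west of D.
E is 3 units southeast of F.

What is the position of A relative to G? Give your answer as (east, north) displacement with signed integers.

Place G at the origin (east=0, north=0).
  F is 5 units northwest of G: delta (east=-5, north=+5); F at (east=-5, north=5).
  E is 3 units southeast of F: delta (east=+3, north=-3); E at (east=-2, north=2).
  D is 8 units southwest of E: delta (east=-8, north=-8); D at (east=-10, north=-6).
  C is 5 units west of D: delta (east=-5, north=+0); C at (east=-15, north=-6).
  B is 4 units west of C: delta (east=-4, north=+0); B at (east=-19, north=-6).
  A is 4 units south of B: delta (east=+0, north=-4); A at (east=-19, north=-10).
Therefore A relative to G: (east=-19, north=-10).

Answer: A is at (east=-19, north=-10) relative to G.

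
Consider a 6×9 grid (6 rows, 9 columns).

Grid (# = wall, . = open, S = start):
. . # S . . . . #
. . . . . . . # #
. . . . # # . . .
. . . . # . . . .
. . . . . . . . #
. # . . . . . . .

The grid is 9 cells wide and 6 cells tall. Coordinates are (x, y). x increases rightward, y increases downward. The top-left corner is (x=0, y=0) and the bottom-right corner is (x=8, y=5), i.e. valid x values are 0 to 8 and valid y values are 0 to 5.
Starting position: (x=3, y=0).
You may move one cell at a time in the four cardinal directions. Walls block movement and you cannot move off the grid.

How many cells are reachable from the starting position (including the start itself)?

Answer: Reachable cells: 45

Derivation:
BFS flood-fill from (x=3, y=0):
  Distance 0: (x=3, y=0)
  Distance 1: (x=4, y=0), (x=3, y=1)
  Distance 2: (x=5, y=0), (x=2, y=1), (x=4, y=1), (x=3, y=2)
  Distance 3: (x=6, y=0), (x=1, y=1), (x=5, y=1), (x=2, y=2), (x=3, y=3)
  Distance 4: (x=1, y=0), (x=7, y=0), (x=0, y=1), (x=6, y=1), (x=1, y=2), (x=2, y=3), (x=3, y=4)
  Distance 5: (x=0, y=0), (x=0, y=2), (x=6, y=2), (x=1, y=3), (x=2, y=4), (x=4, y=4), (x=3, y=5)
  Distance 6: (x=7, y=2), (x=0, y=3), (x=6, y=3), (x=1, y=4), (x=5, y=4), (x=2, y=5), (x=4, y=5)
  Distance 7: (x=8, y=2), (x=5, y=3), (x=7, y=3), (x=0, y=4), (x=6, y=4), (x=5, y=5)
  Distance 8: (x=8, y=3), (x=7, y=4), (x=0, y=5), (x=6, y=5)
  Distance 9: (x=7, y=5)
  Distance 10: (x=8, y=5)
Total reachable: 45 (grid has 45 open cells total)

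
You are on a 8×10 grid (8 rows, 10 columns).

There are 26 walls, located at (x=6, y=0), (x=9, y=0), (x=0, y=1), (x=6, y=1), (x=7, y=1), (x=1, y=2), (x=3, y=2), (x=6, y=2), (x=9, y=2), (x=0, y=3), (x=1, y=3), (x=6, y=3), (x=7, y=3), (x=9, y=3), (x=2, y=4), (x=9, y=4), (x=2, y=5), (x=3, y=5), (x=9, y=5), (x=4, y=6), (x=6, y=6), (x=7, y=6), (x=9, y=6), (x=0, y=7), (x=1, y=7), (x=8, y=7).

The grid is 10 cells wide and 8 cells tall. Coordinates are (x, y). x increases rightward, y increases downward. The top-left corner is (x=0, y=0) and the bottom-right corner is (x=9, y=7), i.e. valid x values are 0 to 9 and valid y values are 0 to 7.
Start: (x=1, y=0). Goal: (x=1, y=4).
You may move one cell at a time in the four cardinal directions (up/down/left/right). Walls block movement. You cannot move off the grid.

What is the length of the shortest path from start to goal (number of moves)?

Answer: Shortest path length: 18

Derivation:
BFS from (x=1, y=0) until reaching (x=1, y=4):
  Distance 0: (x=1, y=0)
  Distance 1: (x=0, y=0), (x=2, y=0), (x=1, y=1)
  Distance 2: (x=3, y=0), (x=2, y=1)
  Distance 3: (x=4, y=0), (x=3, y=1), (x=2, y=2)
  Distance 4: (x=5, y=0), (x=4, y=1), (x=2, y=3)
  Distance 5: (x=5, y=1), (x=4, y=2), (x=3, y=3)
  Distance 6: (x=5, y=2), (x=4, y=3), (x=3, y=4)
  Distance 7: (x=5, y=3), (x=4, y=4)
  Distance 8: (x=5, y=4), (x=4, y=5)
  Distance 9: (x=6, y=4), (x=5, y=5)
  Distance 10: (x=7, y=4), (x=6, y=5), (x=5, y=6)
  Distance 11: (x=8, y=4), (x=7, y=5), (x=5, y=7)
  Distance 12: (x=8, y=3), (x=8, y=5), (x=4, y=7), (x=6, y=7)
  Distance 13: (x=8, y=2), (x=8, y=6), (x=3, y=7), (x=7, y=7)
  Distance 14: (x=8, y=1), (x=7, y=2), (x=3, y=6), (x=2, y=7)
  Distance 15: (x=8, y=0), (x=9, y=1), (x=2, y=6)
  Distance 16: (x=7, y=0), (x=1, y=6)
  Distance 17: (x=1, y=5), (x=0, y=6)
  Distance 18: (x=1, y=4), (x=0, y=5)  <- goal reached here
One shortest path (18 moves): (x=1, y=0) -> (x=2, y=0) -> (x=3, y=0) -> (x=4, y=0) -> (x=5, y=0) -> (x=5, y=1) -> (x=5, y=2) -> (x=5, y=3) -> (x=5, y=4) -> (x=5, y=5) -> (x=5, y=6) -> (x=5, y=7) -> (x=4, y=7) -> (x=3, y=7) -> (x=2, y=7) -> (x=2, y=6) -> (x=1, y=6) -> (x=1, y=5) -> (x=1, y=4)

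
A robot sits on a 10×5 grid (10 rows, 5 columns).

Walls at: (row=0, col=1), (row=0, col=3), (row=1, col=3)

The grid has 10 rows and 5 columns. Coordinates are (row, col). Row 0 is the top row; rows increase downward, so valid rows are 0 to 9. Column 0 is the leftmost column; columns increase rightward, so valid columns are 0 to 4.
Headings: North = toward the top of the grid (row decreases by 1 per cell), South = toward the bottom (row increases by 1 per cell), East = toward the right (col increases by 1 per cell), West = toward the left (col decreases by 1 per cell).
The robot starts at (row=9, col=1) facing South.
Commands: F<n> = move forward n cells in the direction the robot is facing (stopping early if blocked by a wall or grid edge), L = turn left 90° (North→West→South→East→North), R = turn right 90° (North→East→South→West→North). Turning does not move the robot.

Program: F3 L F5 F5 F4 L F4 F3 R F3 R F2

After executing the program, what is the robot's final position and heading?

Start: (row=9, col=1), facing South
  F3: move forward 0/3 (blocked), now at (row=9, col=1)
  L: turn left, now facing East
  F5: move forward 3/5 (blocked), now at (row=9, col=4)
  F5: move forward 0/5 (blocked), now at (row=9, col=4)
  F4: move forward 0/4 (blocked), now at (row=9, col=4)
  L: turn left, now facing North
  F4: move forward 4, now at (row=5, col=4)
  F3: move forward 3, now at (row=2, col=4)
  R: turn right, now facing East
  F3: move forward 0/3 (blocked), now at (row=2, col=4)
  R: turn right, now facing South
  F2: move forward 2, now at (row=4, col=4)
Final: (row=4, col=4), facing South

Answer: Final position: (row=4, col=4), facing South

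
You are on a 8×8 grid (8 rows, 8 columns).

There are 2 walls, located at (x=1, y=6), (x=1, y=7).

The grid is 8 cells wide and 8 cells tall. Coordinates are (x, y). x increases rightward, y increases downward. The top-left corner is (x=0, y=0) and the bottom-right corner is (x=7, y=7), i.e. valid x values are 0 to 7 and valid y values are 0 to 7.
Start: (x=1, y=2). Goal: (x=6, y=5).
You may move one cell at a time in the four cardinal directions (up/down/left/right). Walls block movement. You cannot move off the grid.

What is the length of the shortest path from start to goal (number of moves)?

BFS from (x=1, y=2) until reaching (x=6, y=5):
  Distance 0: (x=1, y=2)
  Distance 1: (x=1, y=1), (x=0, y=2), (x=2, y=2), (x=1, y=3)
  Distance 2: (x=1, y=0), (x=0, y=1), (x=2, y=1), (x=3, y=2), (x=0, y=3), (x=2, y=3), (x=1, y=4)
  Distance 3: (x=0, y=0), (x=2, y=0), (x=3, y=1), (x=4, y=2), (x=3, y=3), (x=0, y=4), (x=2, y=4), (x=1, y=5)
  Distance 4: (x=3, y=0), (x=4, y=1), (x=5, y=2), (x=4, y=3), (x=3, y=4), (x=0, y=5), (x=2, y=5)
  Distance 5: (x=4, y=0), (x=5, y=1), (x=6, y=2), (x=5, y=3), (x=4, y=4), (x=3, y=5), (x=0, y=6), (x=2, y=6)
  Distance 6: (x=5, y=0), (x=6, y=1), (x=7, y=2), (x=6, y=3), (x=5, y=4), (x=4, y=5), (x=3, y=6), (x=0, y=7), (x=2, y=7)
  Distance 7: (x=6, y=0), (x=7, y=1), (x=7, y=3), (x=6, y=4), (x=5, y=5), (x=4, y=6), (x=3, y=7)
  Distance 8: (x=7, y=0), (x=7, y=4), (x=6, y=5), (x=5, y=6), (x=4, y=7)  <- goal reached here
One shortest path (8 moves): (x=1, y=2) -> (x=2, y=2) -> (x=3, y=2) -> (x=4, y=2) -> (x=5, y=2) -> (x=6, y=2) -> (x=6, y=3) -> (x=6, y=4) -> (x=6, y=5)

Answer: Shortest path length: 8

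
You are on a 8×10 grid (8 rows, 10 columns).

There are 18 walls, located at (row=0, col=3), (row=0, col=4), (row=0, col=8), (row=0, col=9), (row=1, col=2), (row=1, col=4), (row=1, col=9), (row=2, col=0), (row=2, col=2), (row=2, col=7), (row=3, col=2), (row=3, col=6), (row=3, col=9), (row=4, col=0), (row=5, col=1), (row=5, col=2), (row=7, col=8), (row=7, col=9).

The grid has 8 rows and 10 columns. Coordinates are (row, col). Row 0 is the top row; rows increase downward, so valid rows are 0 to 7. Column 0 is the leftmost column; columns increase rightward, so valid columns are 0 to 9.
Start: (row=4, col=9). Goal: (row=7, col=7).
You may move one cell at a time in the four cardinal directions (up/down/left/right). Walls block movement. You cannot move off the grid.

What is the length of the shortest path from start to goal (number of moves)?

Answer: Shortest path length: 5

Derivation:
BFS from (row=4, col=9) until reaching (row=7, col=7):
  Distance 0: (row=4, col=9)
  Distance 1: (row=4, col=8), (row=5, col=9)
  Distance 2: (row=3, col=8), (row=4, col=7), (row=5, col=8), (row=6, col=9)
  Distance 3: (row=2, col=8), (row=3, col=7), (row=4, col=6), (row=5, col=7), (row=6, col=8)
  Distance 4: (row=1, col=8), (row=2, col=9), (row=4, col=5), (row=5, col=6), (row=6, col=7)
  Distance 5: (row=1, col=7), (row=3, col=5), (row=4, col=4), (row=5, col=5), (row=6, col=6), (row=7, col=7)  <- goal reached here
One shortest path (5 moves): (row=4, col=9) -> (row=4, col=8) -> (row=4, col=7) -> (row=5, col=7) -> (row=6, col=7) -> (row=7, col=7)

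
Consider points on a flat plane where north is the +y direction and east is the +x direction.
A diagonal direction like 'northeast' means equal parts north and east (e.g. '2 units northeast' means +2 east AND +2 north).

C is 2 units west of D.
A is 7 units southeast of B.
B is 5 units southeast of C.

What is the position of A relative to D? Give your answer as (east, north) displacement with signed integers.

Place D at the origin (east=0, north=0).
  C is 2 units west of D: delta (east=-2, north=+0); C at (east=-2, north=0).
  B is 5 units southeast of C: delta (east=+5, north=-5); B at (east=3, north=-5).
  A is 7 units southeast of B: delta (east=+7, north=-7); A at (east=10, north=-12).
Therefore A relative to D: (east=10, north=-12).

Answer: A is at (east=10, north=-12) relative to D.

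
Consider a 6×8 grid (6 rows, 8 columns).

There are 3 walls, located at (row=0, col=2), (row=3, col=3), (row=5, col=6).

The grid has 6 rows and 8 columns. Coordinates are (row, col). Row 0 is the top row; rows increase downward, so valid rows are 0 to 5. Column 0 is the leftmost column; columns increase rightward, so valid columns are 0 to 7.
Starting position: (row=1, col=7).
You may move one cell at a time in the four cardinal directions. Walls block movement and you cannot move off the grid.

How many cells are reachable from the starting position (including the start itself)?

Answer: Reachable cells: 45

Derivation:
BFS flood-fill from (row=1, col=7):
  Distance 0: (row=1, col=7)
  Distance 1: (row=0, col=7), (row=1, col=6), (row=2, col=7)
  Distance 2: (row=0, col=6), (row=1, col=5), (row=2, col=6), (row=3, col=7)
  Distance 3: (row=0, col=5), (row=1, col=4), (row=2, col=5), (row=3, col=6), (row=4, col=7)
  Distance 4: (row=0, col=4), (row=1, col=3), (row=2, col=4), (row=3, col=5), (row=4, col=6), (row=5, col=7)
  Distance 5: (row=0, col=3), (row=1, col=2), (row=2, col=3), (row=3, col=4), (row=4, col=5)
  Distance 6: (row=1, col=1), (row=2, col=2), (row=4, col=4), (row=5, col=5)
  Distance 7: (row=0, col=1), (row=1, col=0), (row=2, col=1), (row=3, col=2), (row=4, col=3), (row=5, col=4)
  Distance 8: (row=0, col=0), (row=2, col=0), (row=3, col=1), (row=4, col=2), (row=5, col=3)
  Distance 9: (row=3, col=0), (row=4, col=1), (row=5, col=2)
  Distance 10: (row=4, col=0), (row=5, col=1)
  Distance 11: (row=5, col=0)
Total reachable: 45 (grid has 45 open cells total)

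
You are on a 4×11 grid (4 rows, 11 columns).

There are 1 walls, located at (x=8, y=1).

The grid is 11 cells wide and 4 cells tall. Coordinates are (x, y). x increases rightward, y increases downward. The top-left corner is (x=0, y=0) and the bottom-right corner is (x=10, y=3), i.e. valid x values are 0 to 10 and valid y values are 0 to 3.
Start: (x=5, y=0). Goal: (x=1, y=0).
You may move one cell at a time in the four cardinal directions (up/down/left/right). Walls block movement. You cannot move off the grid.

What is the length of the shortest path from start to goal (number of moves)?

BFS from (x=5, y=0) until reaching (x=1, y=0):
  Distance 0: (x=5, y=0)
  Distance 1: (x=4, y=0), (x=6, y=0), (x=5, y=1)
  Distance 2: (x=3, y=0), (x=7, y=0), (x=4, y=1), (x=6, y=1), (x=5, y=2)
  Distance 3: (x=2, y=0), (x=8, y=0), (x=3, y=1), (x=7, y=1), (x=4, y=2), (x=6, y=2), (x=5, y=3)
  Distance 4: (x=1, y=0), (x=9, y=0), (x=2, y=1), (x=3, y=2), (x=7, y=2), (x=4, y=3), (x=6, y=3)  <- goal reached here
One shortest path (4 moves): (x=5, y=0) -> (x=4, y=0) -> (x=3, y=0) -> (x=2, y=0) -> (x=1, y=0)

Answer: Shortest path length: 4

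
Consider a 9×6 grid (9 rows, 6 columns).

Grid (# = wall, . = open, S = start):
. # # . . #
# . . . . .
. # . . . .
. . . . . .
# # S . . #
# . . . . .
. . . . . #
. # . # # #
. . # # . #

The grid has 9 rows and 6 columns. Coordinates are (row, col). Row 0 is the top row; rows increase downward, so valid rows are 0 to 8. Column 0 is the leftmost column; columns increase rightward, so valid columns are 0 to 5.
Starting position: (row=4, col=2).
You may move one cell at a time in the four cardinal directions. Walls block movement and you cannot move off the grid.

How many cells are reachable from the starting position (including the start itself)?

Answer: Reachable cells: 35

Derivation:
BFS flood-fill from (row=4, col=2):
  Distance 0: (row=4, col=2)
  Distance 1: (row=3, col=2), (row=4, col=3), (row=5, col=2)
  Distance 2: (row=2, col=2), (row=3, col=1), (row=3, col=3), (row=4, col=4), (row=5, col=1), (row=5, col=3), (row=6, col=2)
  Distance 3: (row=1, col=2), (row=2, col=3), (row=3, col=0), (row=3, col=4), (row=5, col=4), (row=6, col=1), (row=6, col=3), (row=7, col=2)
  Distance 4: (row=1, col=1), (row=1, col=3), (row=2, col=0), (row=2, col=4), (row=3, col=5), (row=5, col=5), (row=6, col=0), (row=6, col=4)
  Distance 5: (row=0, col=3), (row=1, col=4), (row=2, col=5), (row=7, col=0)
  Distance 6: (row=0, col=4), (row=1, col=5), (row=8, col=0)
  Distance 7: (row=8, col=1)
Total reachable: 35 (grid has 37 open cells total)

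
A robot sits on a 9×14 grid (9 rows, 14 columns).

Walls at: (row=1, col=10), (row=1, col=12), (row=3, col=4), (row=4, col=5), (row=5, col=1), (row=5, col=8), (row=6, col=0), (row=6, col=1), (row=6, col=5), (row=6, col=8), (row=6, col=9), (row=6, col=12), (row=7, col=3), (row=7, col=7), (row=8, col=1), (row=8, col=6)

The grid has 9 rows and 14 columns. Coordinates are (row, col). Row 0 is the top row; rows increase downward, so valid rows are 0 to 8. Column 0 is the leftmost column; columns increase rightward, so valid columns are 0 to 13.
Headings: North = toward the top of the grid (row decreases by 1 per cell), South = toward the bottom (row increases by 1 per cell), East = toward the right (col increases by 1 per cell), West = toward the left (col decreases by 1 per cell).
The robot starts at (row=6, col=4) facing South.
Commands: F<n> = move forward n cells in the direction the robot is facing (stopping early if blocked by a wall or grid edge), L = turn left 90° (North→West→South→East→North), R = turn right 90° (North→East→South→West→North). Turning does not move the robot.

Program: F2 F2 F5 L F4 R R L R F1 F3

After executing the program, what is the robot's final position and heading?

Start: (row=6, col=4), facing South
  F2: move forward 2, now at (row=8, col=4)
  F2: move forward 0/2 (blocked), now at (row=8, col=4)
  F5: move forward 0/5 (blocked), now at (row=8, col=4)
  L: turn left, now facing East
  F4: move forward 1/4 (blocked), now at (row=8, col=5)
  R: turn right, now facing South
  R: turn right, now facing West
  L: turn left, now facing South
  R: turn right, now facing West
  F1: move forward 1, now at (row=8, col=4)
  F3: move forward 2/3 (blocked), now at (row=8, col=2)
Final: (row=8, col=2), facing West

Answer: Final position: (row=8, col=2), facing West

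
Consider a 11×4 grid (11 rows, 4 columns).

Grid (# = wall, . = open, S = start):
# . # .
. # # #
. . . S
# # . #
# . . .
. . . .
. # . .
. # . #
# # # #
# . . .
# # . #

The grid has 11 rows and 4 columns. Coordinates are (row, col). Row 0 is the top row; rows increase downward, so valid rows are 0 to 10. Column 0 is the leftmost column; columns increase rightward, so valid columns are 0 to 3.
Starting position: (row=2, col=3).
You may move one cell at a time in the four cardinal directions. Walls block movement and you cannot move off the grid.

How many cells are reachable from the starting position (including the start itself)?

BFS flood-fill from (row=2, col=3):
  Distance 0: (row=2, col=3)
  Distance 1: (row=2, col=2)
  Distance 2: (row=2, col=1), (row=3, col=2)
  Distance 3: (row=2, col=0), (row=4, col=2)
  Distance 4: (row=1, col=0), (row=4, col=1), (row=4, col=3), (row=5, col=2)
  Distance 5: (row=5, col=1), (row=5, col=3), (row=6, col=2)
  Distance 6: (row=5, col=0), (row=6, col=3), (row=7, col=2)
  Distance 7: (row=6, col=0)
  Distance 8: (row=7, col=0)
Total reachable: 18 (grid has 24 open cells total)

Answer: Reachable cells: 18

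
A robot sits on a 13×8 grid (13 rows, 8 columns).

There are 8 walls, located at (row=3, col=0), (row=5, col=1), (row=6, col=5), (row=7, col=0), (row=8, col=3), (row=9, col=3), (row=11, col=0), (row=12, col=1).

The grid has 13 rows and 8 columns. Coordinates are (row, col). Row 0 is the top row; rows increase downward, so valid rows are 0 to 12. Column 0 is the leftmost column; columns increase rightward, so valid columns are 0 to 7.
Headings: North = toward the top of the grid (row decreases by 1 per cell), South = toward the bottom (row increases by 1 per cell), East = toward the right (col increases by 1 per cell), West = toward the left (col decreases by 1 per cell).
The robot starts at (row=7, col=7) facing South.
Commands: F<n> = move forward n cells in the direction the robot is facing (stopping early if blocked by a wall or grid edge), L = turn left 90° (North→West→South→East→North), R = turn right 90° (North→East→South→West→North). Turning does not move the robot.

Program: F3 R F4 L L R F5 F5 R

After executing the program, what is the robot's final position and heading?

Start: (row=7, col=7), facing South
  F3: move forward 3, now at (row=10, col=7)
  R: turn right, now facing West
  F4: move forward 4, now at (row=10, col=3)
  L: turn left, now facing South
  L: turn left, now facing East
  R: turn right, now facing South
  F5: move forward 2/5 (blocked), now at (row=12, col=3)
  F5: move forward 0/5 (blocked), now at (row=12, col=3)
  R: turn right, now facing West
Final: (row=12, col=3), facing West

Answer: Final position: (row=12, col=3), facing West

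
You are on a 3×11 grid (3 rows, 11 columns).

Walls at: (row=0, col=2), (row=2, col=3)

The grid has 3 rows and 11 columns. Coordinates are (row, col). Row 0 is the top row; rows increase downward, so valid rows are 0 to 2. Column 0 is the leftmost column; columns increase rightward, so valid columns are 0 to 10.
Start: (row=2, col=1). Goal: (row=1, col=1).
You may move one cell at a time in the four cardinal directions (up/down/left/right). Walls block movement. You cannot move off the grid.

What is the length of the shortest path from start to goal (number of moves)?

Answer: Shortest path length: 1

Derivation:
BFS from (row=2, col=1) until reaching (row=1, col=1):
  Distance 0: (row=2, col=1)
  Distance 1: (row=1, col=1), (row=2, col=0), (row=2, col=2)  <- goal reached here
One shortest path (1 moves): (row=2, col=1) -> (row=1, col=1)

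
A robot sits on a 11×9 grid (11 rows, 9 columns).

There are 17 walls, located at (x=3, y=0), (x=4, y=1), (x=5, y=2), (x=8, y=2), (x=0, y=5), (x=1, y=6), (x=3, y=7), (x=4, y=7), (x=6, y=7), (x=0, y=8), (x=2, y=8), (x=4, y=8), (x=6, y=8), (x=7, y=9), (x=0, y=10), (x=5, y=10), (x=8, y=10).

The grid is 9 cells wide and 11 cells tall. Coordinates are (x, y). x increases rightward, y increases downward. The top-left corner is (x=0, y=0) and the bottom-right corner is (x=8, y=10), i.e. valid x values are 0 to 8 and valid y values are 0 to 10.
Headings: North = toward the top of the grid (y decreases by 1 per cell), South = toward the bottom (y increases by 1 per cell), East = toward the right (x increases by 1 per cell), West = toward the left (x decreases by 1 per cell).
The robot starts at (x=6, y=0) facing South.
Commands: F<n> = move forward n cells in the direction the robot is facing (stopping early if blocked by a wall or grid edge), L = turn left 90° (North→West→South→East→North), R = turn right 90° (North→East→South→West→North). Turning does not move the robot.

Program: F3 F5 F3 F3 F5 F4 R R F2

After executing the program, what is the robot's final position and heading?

Answer: Final position: (x=6, y=4), facing North

Derivation:
Start: (x=6, y=0), facing South
  F3: move forward 3, now at (x=6, y=3)
  F5: move forward 3/5 (blocked), now at (x=6, y=6)
  F3: move forward 0/3 (blocked), now at (x=6, y=6)
  F3: move forward 0/3 (blocked), now at (x=6, y=6)
  F5: move forward 0/5 (blocked), now at (x=6, y=6)
  F4: move forward 0/4 (blocked), now at (x=6, y=6)
  R: turn right, now facing West
  R: turn right, now facing North
  F2: move forward 2, now at (x=6, y=4)
Final: (x=6, y=4), facing North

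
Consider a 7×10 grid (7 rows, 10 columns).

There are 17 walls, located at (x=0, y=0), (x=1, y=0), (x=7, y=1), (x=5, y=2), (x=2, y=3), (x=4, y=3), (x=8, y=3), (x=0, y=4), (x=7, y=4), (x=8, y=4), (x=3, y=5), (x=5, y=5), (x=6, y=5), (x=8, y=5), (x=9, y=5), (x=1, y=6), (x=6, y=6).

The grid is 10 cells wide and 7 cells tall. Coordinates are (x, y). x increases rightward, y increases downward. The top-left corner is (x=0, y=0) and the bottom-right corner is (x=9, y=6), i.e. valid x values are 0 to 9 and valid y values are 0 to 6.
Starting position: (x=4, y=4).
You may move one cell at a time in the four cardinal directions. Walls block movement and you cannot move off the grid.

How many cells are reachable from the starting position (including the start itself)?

BFS flood-fill from (x=4, y=4):
  Distance 0: (x=4, y=4)
  Distance 1: (x=3, y=4), (x=5, y=4), (x=4, y=5)
  Distance 2: (x=3, y=3), (x=5, y=3), (x=2, y=4), (x=6, y=4), (x=4, y=6)
  Distance 3: (x=3, y=2), (x=6, y=3), (x=1, y=4), (x=2, y=5), (x=3, y=6), (x=5, y=6)
  Distance 4: (x=3, y=1), (x=2, y=2), (x=4, y=2), (x=6, y=2), (x=1, y=3), (x=7, y=3), (x=1, y=5), (x=2, y=6)
  Distance 5: (x=3, y=0), (x=2, y=1), (x=4, y=1), (x=6, y=1), (x=1, y=2), (x=7, y=2), (x=0, y=3), (x=0, y=5)
  Distance 6: (x=2, y=0), (x=4, y=0), (x=6, y=0), (x=1, y=1), (x=5, y=1), (x=0, y=2), (x=8, y=2), (x=0, y=6)
  Distance 7: (x=5, y=0), (x=7, y=0), (x=0, y=1), (x=8, y=1), (x=9, y=2)
  Distance 8: (x=8, y=0), (x=9, y=1), (x=9, y=3)
  Distance 9: (x=9, y=0), (x=9, y=4)
Total reachable: 49 (grid has 53 open cells total)

Answer: Reachable cells: 49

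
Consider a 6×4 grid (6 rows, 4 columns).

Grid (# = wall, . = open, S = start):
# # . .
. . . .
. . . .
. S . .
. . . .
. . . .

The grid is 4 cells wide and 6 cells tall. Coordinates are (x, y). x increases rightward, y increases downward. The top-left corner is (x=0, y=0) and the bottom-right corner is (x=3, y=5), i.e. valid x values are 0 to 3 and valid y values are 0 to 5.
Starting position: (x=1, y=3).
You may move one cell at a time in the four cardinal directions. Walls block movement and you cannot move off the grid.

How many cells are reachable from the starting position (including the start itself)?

BFS flood-fill from (x=1, y=3):
  Distance 0: (x=1, y=3)
  Distance 1: (x=1, y=2), (x=0, y=3), (x=2, y=3), (x=1, y=4)
  Distance 2: (x=1, y=1), (x=0, y=2), (x=2, y=2), (x=3, y=3), (x=0, y=4), (x=2, y=4), (x=1, y=5)
  Distance 3: (x=0, y=1), (x=2, y=1), (x=3, y=2), (x=3, y=4), (x=0, y=5), (x=2, y=5)
  Distance 4: (x=2, y=0), (x=3, y=1), (x=3, y=5)
  Distance 5: (x=3, y=0)
Total reachable: 22 (grid has 22 open cells total)

Answer: Reachable cells: 22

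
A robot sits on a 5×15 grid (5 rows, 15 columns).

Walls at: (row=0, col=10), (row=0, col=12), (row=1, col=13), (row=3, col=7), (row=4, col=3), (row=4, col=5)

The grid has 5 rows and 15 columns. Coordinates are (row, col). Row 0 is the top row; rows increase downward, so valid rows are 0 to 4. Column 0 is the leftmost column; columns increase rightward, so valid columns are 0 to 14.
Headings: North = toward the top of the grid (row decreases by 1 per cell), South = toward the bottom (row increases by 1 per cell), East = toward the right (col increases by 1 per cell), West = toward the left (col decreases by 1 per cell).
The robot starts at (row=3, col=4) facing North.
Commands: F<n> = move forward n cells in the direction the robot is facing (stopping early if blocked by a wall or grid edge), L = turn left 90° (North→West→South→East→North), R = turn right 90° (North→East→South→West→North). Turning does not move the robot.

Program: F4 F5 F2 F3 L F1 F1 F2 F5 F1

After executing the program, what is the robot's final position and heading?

Start: (row=3, col=4), facing North
  F4: move forward 3/4 (blocked), now at (row=0, col=4)
  F5: move forward 0/5 (blocked), now at (row=0, col=4)
  F2: move forward 0/2 (blocked), now at (row=0, col=4)
  F3: move forward 0/3 (blocked), now at (row=0, col=4)
  L: turn left, now facing West
  F1: move forward 1, now at (row=0, col=3)
  F1: move forward 1, now at (row=0, col=2)
  F2: move forward 2, now at (row=0, col=0)
  F5: move forward 0/5 (blocked), now at (row=0, col=0)
  F1: move forward 0/1 (blocked), now at (row=0, col=0)
Final: (row=0, col=0), facing West

Answer: Final position: (row=0, col=0), facing West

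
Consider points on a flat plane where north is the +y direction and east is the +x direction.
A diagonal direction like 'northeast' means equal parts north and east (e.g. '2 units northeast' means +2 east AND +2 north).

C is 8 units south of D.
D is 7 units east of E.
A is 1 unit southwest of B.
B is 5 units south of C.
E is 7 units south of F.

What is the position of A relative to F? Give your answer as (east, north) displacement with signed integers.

Place F at the origin (east=0, north=0).
  E is 7 units south of F: delta (east=+0, north=-7); E at (east=0, north=-7).
  D is 7 units east of E: delta (east=+7, north=+0); D at (east=7, north=-7).
  C is 8 units south of D: delta (east=+0, north=-8); C at (east=7, north=-15).
  B is 5 units south of C: delta (east=+0, north=-5); B at (east=7, north=-20).
  A is 1 unit southwest of B: delta (east=-1, north=-1); A at (east=6, north=-21).
Therefore A relative to F: (east=6, north=-21).

Answer: A is at (east=6, north=-21) relative to F.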